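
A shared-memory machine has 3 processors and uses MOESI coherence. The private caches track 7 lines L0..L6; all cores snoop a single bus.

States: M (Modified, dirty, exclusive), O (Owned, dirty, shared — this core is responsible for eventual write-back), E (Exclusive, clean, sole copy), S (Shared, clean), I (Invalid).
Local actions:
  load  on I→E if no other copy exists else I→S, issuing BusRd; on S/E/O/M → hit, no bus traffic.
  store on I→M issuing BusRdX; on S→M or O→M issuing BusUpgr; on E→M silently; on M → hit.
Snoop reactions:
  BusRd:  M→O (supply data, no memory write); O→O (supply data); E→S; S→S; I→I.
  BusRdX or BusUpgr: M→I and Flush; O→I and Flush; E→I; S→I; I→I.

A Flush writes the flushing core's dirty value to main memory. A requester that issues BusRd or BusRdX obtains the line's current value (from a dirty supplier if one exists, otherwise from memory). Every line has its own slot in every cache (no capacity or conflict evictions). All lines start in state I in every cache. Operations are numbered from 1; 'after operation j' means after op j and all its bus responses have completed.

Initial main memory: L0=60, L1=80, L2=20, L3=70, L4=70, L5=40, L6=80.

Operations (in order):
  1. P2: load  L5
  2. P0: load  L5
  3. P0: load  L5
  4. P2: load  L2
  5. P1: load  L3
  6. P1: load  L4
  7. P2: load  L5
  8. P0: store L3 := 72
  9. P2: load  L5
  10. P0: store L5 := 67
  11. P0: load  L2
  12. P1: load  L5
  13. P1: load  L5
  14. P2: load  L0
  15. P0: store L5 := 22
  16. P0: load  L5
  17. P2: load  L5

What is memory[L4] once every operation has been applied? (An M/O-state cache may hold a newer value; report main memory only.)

step 1: P2: load  L5  ⟶  IIE  (L5)  txn=BusRd  M[L5]=40
step 2: P0: load  L5  ⟶  SIS  (L5)  txn=BusRd  M[L5]=40
step 3: P0: load  L5  ⟶  SIS  (L5)  txn=∅  M[L5]=40
step 4: P2: load  L2  ⟶  IIE  (L2)  txn=BusRd  M[L2]=20
step 5: P1: load  L3  ⟶  IEI  (L3)  txn=BusRd  M[L3]=70
step 6: P1: load  L4  ⟶  IEI  (L4)  txn=BusRd  M[L4]=70
step 7: P2: load  L5  ⟶  SIS  (L5)  txn=∅  M[L5]=40
step 8: P0: store L3 := 72  ⟶  MII  (L3)  txn=BusRdX  M[L3]=70
step 9: P2: load  L5  ⟶  SIS  (L5)  txn=∅  M[L5]=40
step 10: P0: store L5 := 67  ⟶  MII  (L5)  txn=BusUpgr  M[L5]=40
step 11: P0: load  L2  ⟶  SIS  (L2)  txn=BusRd  M[L2]=20
step 12: P1: load  L5  ⟶  OSI  (L5)  txn=BusRd  M[L5]=40
step 13: P1: load  L5  ⟶  OSI  (L5)  txn=∅  M[L5]=40
step 14: P2: load  L0  ⟶  IIE  (L0)  txn=BusRd  M[L0]=60
step 15: P0: store L5 := 22  ⟶  MII  (L5)  txn=BusUpgr  M[L5]=40
step 16: P0: load  L5  ⟶  MII  (L5)  txn=∅  M[L5]=40
step 17: P2: load  L5  ⟶  OIS  (L5)  txn=BusRd  M[L5]=40

memory[L4] = 70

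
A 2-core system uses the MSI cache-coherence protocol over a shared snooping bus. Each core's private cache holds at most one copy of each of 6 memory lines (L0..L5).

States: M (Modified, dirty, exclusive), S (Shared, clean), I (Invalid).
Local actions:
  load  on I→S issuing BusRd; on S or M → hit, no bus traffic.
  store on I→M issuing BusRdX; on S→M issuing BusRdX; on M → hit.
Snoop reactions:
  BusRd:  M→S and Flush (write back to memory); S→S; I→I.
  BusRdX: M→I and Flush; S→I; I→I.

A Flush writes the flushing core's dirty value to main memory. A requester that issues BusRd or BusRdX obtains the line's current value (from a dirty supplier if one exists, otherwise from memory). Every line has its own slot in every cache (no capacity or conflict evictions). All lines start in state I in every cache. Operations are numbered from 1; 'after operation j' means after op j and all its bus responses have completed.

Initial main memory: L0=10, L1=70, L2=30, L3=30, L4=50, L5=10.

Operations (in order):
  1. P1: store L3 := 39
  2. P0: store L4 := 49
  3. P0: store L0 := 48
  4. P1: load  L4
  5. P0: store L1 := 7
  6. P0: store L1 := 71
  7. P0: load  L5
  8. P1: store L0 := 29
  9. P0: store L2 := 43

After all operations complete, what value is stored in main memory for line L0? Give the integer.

memory[L0] = 48

1. P1: store L3 := 39  bus=[BusRdX]  L3: P0=I P1=M  mem[L3]=30
2. P0: store L4 := 49  bus=[BusRdX]  L4: P0=M P1=I  mem[L4]=50
3. P0: store L0 := 48  bus=[BusRdX]  L0: P0=M P1=I  mem[L0]=10
4. P1: load  L4  bus=[BusRd,Flush]  L4: P0=S P1=S  mem[L4]=49
5. P0: store L1 := 7  bus=[BusRdX]  L1: P0=M P1=I  mem[L1]=70
6. P0: store L1 := 71  bus=[-]  L1: P0=M P1=I  mem[L1]=70
7. P0: load  L5  bus=[BusRd]  L5: P0=S P1=I  mem[L5]=10
8. P1: store L0 := 29  bus=[BusRdX,Flush]  L0: P0=I P1=M  mem[L0]=48
9. P0: store L2 := 43  bus=[BusRdX]  L2: P0=M P1=I  mem[L2]=30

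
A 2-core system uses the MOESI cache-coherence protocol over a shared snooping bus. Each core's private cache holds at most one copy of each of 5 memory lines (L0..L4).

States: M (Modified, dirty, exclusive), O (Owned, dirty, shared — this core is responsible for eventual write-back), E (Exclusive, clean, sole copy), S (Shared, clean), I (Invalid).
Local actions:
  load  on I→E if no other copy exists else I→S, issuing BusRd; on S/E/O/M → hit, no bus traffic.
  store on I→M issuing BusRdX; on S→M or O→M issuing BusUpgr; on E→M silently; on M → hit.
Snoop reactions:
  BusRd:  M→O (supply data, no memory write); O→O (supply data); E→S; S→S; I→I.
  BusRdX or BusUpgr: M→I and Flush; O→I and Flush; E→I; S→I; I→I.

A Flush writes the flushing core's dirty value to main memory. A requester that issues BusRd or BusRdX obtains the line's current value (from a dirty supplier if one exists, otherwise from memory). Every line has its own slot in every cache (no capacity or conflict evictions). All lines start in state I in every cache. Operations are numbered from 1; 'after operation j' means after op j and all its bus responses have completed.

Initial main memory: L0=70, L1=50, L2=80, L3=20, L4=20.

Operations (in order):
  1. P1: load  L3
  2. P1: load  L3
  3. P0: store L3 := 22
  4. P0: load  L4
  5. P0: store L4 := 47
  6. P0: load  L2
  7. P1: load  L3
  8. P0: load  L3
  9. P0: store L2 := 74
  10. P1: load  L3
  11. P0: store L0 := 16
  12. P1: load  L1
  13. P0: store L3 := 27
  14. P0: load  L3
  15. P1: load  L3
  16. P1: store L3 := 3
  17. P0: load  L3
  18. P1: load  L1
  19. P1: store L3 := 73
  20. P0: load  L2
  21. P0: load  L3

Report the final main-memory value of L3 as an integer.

memory[L3] = 27

  op1 P1: load  L3 → I/E on L3; bus BusRd; mem=20
  op2 P1: load  L3 → I/E on L3; bus (none); mem=20
  op3 P0: store L3 := 22 → M/I on L3; bus BusRdX; mem=20
  op4 P0: load  L4 → E/I on L4; bus BusRd; mem=20
  op5 P0: store L4 := 47 → M/I on L4; bus (none); mem=20
  op6 P0: load  L2 → E/I on L2; bus BusRd; mem=80
  op7 P1: load  L3 → O/S on L3; bus BusRd; mem=20
  op8 P0: load  L3 → O/S on L3; bus (none); mem=20
  op9 P0: store L2 := 74 → M/I on L2; bus (none); mem=80
  op10 P1: load  L3 → O/S on L3; bus (none); mem=20
  op11 P0: store L0 := 16 → M/I on L0; bus BusRdX; mem=70
  op12 P1: load  L1 → I/E on L1; bus BusRd; mem=50
  op13 P0: store L3 := 27 → M/I on L3; bus BusUpgr; mem=20
  op14 P0: load  L3 → M/I on L3; bus (none); mem=20
  op15 P1: load  L3 → O/S on L3; bus BusRd; mem=20
  op16 P1: store L3 := 3 → I/M on L3; bus BusUpgr Flush; mem=27
  op17 P0: load  L3 → S/O on L3; bus BusRd; mem=27
  op18 P1: load  L1 → I/E on L1; bus (none); mem=50
  op19 P1: store L3 := 73 → I/M on L3; bus BusUpgr; mem=27
  op20 P0: load  L2 → M/I on L2; bus (none); mem=80
  op21 P0: load  L3 → S/O on L3; bus BusRd; mem=27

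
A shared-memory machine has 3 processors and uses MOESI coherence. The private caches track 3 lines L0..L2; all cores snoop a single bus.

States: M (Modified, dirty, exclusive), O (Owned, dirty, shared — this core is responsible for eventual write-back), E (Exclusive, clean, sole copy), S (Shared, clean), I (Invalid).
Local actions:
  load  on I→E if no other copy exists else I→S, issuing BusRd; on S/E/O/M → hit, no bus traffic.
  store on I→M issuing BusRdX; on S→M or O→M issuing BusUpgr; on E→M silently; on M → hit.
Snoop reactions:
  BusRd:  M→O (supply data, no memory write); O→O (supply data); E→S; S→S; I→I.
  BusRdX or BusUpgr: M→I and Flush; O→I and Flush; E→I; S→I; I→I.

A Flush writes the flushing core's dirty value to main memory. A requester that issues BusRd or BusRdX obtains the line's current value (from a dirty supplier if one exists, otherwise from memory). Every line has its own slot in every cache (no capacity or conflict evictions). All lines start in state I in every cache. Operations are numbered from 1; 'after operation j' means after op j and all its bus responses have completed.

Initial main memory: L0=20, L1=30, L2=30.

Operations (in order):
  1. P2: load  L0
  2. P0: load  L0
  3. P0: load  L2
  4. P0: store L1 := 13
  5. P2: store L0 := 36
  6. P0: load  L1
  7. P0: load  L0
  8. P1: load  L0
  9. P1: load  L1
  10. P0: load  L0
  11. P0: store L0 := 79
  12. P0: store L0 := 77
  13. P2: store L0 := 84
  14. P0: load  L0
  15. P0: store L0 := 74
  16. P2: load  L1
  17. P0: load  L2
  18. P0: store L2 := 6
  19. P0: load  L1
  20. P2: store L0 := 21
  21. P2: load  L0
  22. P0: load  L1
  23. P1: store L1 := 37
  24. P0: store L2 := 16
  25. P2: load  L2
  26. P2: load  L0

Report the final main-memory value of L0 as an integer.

memory[L0] = 74

  op1 P2: load  L0 → I/I/E on L0; bus BusRd; mem=20
  op2 P0: load  L0 → S/I/S on L0; bus BusRd; mem=20
  op3 P0: load  L2 → E/I/I on L2; bus BusRd; mem=30
  op4 P0: store L1 := 13 → M/I/I on L1; bus BusRdX; mem=30
  op5 P2: store L0 := 36 → I/I/M on L0; bus BusUpgr; mem=20
  op6 P0: load  L1 → M/I/I on L1; bus (none); mem=30
  op7 P0: load  L0 → S/I/O on L0; bus BusRd; mem=20
  op8 P1: load  L0 → S/S/O on L0; bus BusRd; mem=20
  op9 P1: load  L1 → O/S/I on L1; bus BusRd; mem=30
  op10 P0: load  L0 → S/S/O on L0; bus (none); mem=20
  op11 P0: store L0 := 79 → M/I/I on L0; bus BusUpgr Flush; mem=36
  op12 P0: store L0 := 77 → M/I/I on L0; bus (none); mem=36
  op13 P2: store L0 := 84 → I/I/M on L0; bus BusRdX Flush; mem=77
  op14 P0: load  L0 → S/I/O on L0; bus BusRd; mem=77
  op15 P0: store L0 := 74 → M/I/I on L0; bus BusUpgr Flush; mem=84
  op16 P2: load  L1 → O/S/S on L1; bus BusRd; mem=30
  op17 P0: load  L2 → E/I/I on L2; bus (none); mem=30
  op18 P0: store L2 := 6 → M/I/I on L2; bus (none); mem=30
  op19 P0: load  L1 → O/S/S on L1; bus (none); mem=30
  op20 P2: store L0 := 21 → I/I/M on L0; bus BusRdX Flush; mem=74
  op21 P2: load  L0 → I/I/M on L0; bus (none); mem=74
  op22 P0: load  L1 → O/S/S on L1; bus (none); mem=30
  op23 P1: store L1 := 37 → I/M/I on L1; bus BusUpgr Flush; mem=13
  op24 P0: store L2 := 16 → M/I/I on L2; bus (none); mem=30
  op25 P2: load  L2 → O/I/S on L2; bus BusRd; mem=30
  op26 P2: load  L0 → I/I/M on L0; bus (none); mem=74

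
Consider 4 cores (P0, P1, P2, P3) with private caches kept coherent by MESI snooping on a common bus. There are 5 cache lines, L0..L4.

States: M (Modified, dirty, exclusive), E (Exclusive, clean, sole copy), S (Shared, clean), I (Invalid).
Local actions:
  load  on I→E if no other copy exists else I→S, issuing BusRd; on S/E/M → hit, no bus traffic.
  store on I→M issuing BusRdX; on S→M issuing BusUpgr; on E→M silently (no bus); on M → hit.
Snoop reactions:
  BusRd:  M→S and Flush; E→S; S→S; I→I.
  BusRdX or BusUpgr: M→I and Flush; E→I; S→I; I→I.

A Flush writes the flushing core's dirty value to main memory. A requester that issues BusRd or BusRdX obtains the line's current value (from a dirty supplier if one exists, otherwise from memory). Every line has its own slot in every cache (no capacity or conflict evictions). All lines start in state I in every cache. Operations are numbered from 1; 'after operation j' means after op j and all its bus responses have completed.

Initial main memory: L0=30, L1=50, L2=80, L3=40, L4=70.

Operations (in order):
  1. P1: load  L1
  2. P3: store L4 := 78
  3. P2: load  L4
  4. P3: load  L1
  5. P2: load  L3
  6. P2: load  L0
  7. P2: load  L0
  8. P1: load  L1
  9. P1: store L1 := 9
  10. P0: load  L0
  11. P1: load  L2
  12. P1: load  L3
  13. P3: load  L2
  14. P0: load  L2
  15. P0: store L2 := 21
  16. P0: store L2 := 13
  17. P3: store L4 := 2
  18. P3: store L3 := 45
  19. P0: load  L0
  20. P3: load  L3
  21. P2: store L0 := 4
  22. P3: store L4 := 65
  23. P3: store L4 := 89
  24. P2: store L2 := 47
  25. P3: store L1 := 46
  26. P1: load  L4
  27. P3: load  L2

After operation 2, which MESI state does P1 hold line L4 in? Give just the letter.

  op1 P1: load  L1 → I/E/I/I on L1; bus BusRd; mem=50
  op2 P3: store L4 := 78 → I/I/I/M on L4; bus BusRdX; mem=70
  op3 P2: load  L4 → I/I/S/S on L4; bus BusRd Flush; mem=78
  op4 P3: load  L1 → I/S/I/S on L1; bus BusRd; mem=50
  op5 P2: load  L3 → I/I/E/I on L3; bus BusRd; mem=40
  op6 P2: load  L0 → I/I/E/I on L0; bus BusRd; mem=30
  op7 P2: load  L0 → I/I/E/I on L0; bus (none); mem=30
  op8 P1: load  L1 → I/S/I/S on L1; bus (none); mem=50
  op9 P1: store L1 := 9 → I/M/I/I on L1; bus BusUpgr; mem=50
  op10 P0: load  L0 → S/I/S/I on L0; bus BusRd; mem=30
  op11 P1: load  L2 → I/E/I/I on L2; bus BusRd; mem=80
  op12 P1: load  L3 → I/S/S/I on L3; bus BusRd; mem=40
  op13 P3: load  L2 → I/S/I/S on L2; bus BusRd; mem=80
  op14 P0: load  L2 → S/S/I/S on L2; bus BusRd; mem=80
  op15 P0: store L2 := 21 → M/I/I/I on L2; bus BusUpgr; mem=80
  op16 P0: store L2 := 13 → M/I/I/I on L2; bus (none); mem=80
  op17 P3: store L4 := 2 → I/I/I/M on L4; bus BusUpgr; mem=78
  op18 P3: store L3 := 45 → I/I/I/M on L3; bus BusRdX; mem=40
  op19 P0: load  L0 → S/I/S/I on L0; bus (none); mem=30
  op20 P3: load  L3 → I/I/I/M on L3; bus (none); mem=40
  op21 P2: store L0 := 4 → I/I/M/I on L0; bus BusUpgr; mem=30
  op22 P3: store L4 := 65 → I/I/I/M on L4; bus (none); mem=78
  op23 P3: store L4 := 89 → I/I/I/M on L4; bus (none); mem=78
  op24 P2: store L2 := 47 → I/I/M/I on L2; bus BusRdX Flush; mem=13
  op25 P3: store L1 := 46 → I/I/I/M on L1; bus BusRdX Flush; mem=9
  op26 P1: load  L4 → I/S/I/S on L4; bus BusRd Flush; mem=89
  op27 P3: load  L2 → I/I/S/S on L2; bus BusRd Flush; mem=47

state = I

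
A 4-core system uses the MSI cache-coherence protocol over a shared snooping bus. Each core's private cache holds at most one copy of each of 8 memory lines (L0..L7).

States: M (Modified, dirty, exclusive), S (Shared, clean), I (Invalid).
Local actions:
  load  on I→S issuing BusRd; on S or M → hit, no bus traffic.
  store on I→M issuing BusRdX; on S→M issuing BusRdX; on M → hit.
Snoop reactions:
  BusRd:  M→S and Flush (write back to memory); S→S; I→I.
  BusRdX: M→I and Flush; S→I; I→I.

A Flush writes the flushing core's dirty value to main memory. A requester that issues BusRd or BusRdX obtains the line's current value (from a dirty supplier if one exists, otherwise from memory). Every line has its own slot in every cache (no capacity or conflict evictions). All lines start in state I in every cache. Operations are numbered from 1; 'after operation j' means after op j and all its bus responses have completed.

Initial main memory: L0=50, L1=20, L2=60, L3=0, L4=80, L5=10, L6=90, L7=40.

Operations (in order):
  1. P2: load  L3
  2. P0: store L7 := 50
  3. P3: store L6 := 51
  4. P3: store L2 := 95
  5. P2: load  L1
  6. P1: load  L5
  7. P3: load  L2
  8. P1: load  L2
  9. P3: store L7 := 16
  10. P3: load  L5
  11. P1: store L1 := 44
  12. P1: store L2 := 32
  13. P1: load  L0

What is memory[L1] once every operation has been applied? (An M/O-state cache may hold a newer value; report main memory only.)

  op1 P2: load  L3 → I/I/S/I on L3; bus BusRd; mem=0
  op2 P0: store L7 := 50 → M/I/I/I on L7; bus BusRdX; mem=40
  op3 P3: store L6 := 51 → I/I/I/M on L6; bus BusRdX; mem=90
  op4 P3: store L2 := 95 → I/I/I/M on L2; bus BusRdX; mem=60
  op5 P2: load  L1 → I/I/S/I on L1; bus BusRd; mem=20
  op6 P1: load  L5 → I/S/I/I on L5; bus BusRd; mem=10
  op7 P3: load  L2 → I/I/I/M on L2; bus (none); mem=60
  op8 P1: load  L2 → I/S/I/S on L2; bus BusRd Flush; mem=95
  op9 P3: store L7 := 16 → I/I/I/M on L7; bus BusRdX Flush; mem=50
  op10 P3: load  L5 → I/S/I/S on L5; bus BusRd; mem=10
  op11 P1: store L1 := 44 → I/M/I/I on L1; bus BusRdX; mem=20
  op12 P1: store L2 := 32 → I/M/I/I on L2; bus BusRdX; mem=95
  op13 P1: load  L0 → I/S/I/I on L0; bus BusRd; mem=50

memory[L1] = 20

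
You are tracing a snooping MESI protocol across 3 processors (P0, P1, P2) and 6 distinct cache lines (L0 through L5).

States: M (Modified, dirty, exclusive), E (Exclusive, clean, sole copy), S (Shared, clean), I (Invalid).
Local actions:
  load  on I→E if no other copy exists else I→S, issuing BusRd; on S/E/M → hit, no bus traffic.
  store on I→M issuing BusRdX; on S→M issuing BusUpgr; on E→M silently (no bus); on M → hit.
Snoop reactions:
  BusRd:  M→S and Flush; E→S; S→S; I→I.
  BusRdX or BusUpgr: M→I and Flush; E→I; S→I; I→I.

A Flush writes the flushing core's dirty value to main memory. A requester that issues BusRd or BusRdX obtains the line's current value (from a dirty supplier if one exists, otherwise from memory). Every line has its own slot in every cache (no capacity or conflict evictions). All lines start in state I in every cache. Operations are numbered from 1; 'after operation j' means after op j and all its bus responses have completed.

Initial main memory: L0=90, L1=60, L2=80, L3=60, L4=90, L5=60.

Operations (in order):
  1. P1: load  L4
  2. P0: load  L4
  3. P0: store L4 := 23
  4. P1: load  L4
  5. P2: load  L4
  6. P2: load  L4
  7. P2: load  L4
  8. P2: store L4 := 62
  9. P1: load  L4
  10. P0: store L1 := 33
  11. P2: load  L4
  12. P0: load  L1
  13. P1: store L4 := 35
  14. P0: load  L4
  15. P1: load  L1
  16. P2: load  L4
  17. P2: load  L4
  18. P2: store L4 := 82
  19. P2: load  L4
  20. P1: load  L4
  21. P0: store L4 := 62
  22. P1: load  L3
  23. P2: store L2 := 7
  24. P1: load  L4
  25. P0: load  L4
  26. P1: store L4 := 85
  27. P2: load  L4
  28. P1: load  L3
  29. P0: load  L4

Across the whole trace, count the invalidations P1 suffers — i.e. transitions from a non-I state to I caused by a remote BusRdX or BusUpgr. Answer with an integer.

[1] P1: load  L4 | P0:I, P1:E(90), P2:I | bus: BusRd
[2] P0: load  L4 | P0:S(90), P1:S(90), P2:I | bus: BusRd
[3] P0: store L4 := 23 | P0:M(23), P1:I, P2:I | bus: BusUpgr
[4] P1: load  L4 | P0:S(23), P1:S(23), P2:I | bus: BusRd,Flush
[5] P2: load  L4 | P0:S(23), P1:S(23), P2:S(23) | bus: BusRd
[6] P2: load  L4 | P0:S(23), P1:S(23), P2:S(23) | bus: none
[7] P2: load  L4 | P0:S(23), P1:S(23), P2:S(23) | bus: none
[8] P2: store L4 := 62 | P0:I, P1:I, P2:M(62) | bus: BusUpgr
[9] P1: load  L4 | P0:I, P1:S(62), P2:S(62) | bus: BusRd,Flush
[10] P0: store L1 := 33 | P0:M(33), P1:I, P2:I | bus: BusRdX
[11] P2: load  L4 | P0:I, P1:S(62), P2:S(62) | bus: none
[12] P0: load  L1 | P0:M(33), P1:I, P2:I | bus: none
[13] P1: store L4 := 35 | P0:I, P1:M(35), P2:I | bus: BusUpgr
[14] P0: load  L4 | P0:S(35), P1:S(35), P2:I | bus: BusRd,Flush
[15] P1: load  L1 | P0:S(33), P1:S(33), P2:I | bus: BusRd,Flush
[16] P2: load  L4 | P0:S(35), P1:S(35), P2:S(35) | bus: BusRd
[17] P2: load  L4 | P0:S(35), P1:S(35), P2:S(35) | bus: none
[18] P2: store L4 := 82 | P0:I, P1:I, P2:M(82) | bus: BusUpgr
[19] P2: load  L4 | P0:I, P1:I, P2:M(82) | bus: none
[20] P1: load  L4 | P0:I, P1:S(82), P2:S(82) | bus: BusRd,Flush
[21] P0: store L4 := 62 | P0:M(62), P1:I, P2:I | bus: BusRdX
[22] P1: load  L3 | P0:I, P1:E(60), P2:I | bus: BusRd
[23] P2: store L2 := 7 | P0:I, P1:I, P2:M(7) | bus: BusRdX
[24] P1: load  L4 | P0:S(62), P1:S(62), P2:I | bus: BusRd,Flush
[25] P0: load  L4 | P0:S(62), P1:S(62), P2:I | bus: none
[26] P1: store L4 := 85 | P0:I, P1:M(85), P2:I | bus: BusUpgr
[27] P2: load  L4 | P0:I, P1:S(85), P2:S(85) | bus: BusRd,Flush
[28] P1: load  L3 | P0:I, P1:E(60), P2:I | bus: none
[29] P0: load  L4 | P0:S(85), P1:S(85), P2:S(85) | bus: BusRd

invalidations = 4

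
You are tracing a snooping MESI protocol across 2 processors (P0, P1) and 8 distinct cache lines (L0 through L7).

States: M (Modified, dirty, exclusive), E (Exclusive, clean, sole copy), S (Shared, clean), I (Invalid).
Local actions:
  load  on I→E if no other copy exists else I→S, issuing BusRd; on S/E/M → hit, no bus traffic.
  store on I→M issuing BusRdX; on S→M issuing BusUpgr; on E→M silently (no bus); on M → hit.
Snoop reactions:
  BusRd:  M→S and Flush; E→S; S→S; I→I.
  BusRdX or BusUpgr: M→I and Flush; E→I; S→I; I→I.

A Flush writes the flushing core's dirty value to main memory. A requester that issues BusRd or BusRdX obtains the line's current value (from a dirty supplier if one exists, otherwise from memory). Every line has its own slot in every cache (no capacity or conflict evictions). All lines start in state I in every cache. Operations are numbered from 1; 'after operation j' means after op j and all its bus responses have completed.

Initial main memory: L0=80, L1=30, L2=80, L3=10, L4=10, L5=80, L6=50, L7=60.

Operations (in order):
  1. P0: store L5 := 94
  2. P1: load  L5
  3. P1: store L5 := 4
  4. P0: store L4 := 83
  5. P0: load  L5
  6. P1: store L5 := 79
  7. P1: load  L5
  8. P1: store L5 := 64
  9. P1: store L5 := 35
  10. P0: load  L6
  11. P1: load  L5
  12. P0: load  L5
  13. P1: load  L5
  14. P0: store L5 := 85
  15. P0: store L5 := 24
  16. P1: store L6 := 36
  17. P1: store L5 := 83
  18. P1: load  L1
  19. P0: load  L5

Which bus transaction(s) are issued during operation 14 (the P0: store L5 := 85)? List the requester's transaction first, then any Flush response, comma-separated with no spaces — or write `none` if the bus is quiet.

  op1 P0: store L5 := 94 → M/I on L5; bus BusRdX; mem=80
  op2 P1: load  L5 → S/S on L5; bus BusRd Flush; mem=94
  op3 P1: store L5 := 4 → I/M on L5; bus BusUpgr; mem=94
  op4 P0: store L4 := 83 → M/I on L4; bus BusRdX; mem=10
  op5 P0: load  L5 → S/S on L5; bus BusRd Flush; mem=4
  op6 P1: store L5 := 79 → I/M on L5; bus BusUpgr; mem=4
  op7 P1: load  L5 → I/M on L5; bus (none); mem=4
  op8 P1: store L5 := 64 → I/M on L5; bus (none); mem=4
  op9 P1: store L5 := 35 → I/M on L5; bus (none); mem=4
  op10 P0: load  L6 → E/I on L6; bus BusRd; mem=50
  op11 P1: load  L5 → I/M on L5; bus (none); mem=4
  op12 P0: load  L5 → S/S on L5; bus BusRd Flush; mem=35
  op13 P1: load  L5 → S/S on L5; bus (none); mem=35
  op14 P0: store L5 := 85 → M/I on L5; bus BusUpgr; mem=35
  op15 P0: store L5 := 24 → M/I on L5; bus (none); mem=35
  op16 P1: store L6 := 36 → I/M on L6; bus BusRdX; mem=50
  op17 P1: store L5 := 83 → I/M on L5; bus BusRdX Flush; mem=24
  op18 P1: load  L1 → I/E on L1; bus BusRd; mem=30
  op19 P0: load  L5 → S/S on L5; bus BusRd Flush; mem=83

bus = BusUpgr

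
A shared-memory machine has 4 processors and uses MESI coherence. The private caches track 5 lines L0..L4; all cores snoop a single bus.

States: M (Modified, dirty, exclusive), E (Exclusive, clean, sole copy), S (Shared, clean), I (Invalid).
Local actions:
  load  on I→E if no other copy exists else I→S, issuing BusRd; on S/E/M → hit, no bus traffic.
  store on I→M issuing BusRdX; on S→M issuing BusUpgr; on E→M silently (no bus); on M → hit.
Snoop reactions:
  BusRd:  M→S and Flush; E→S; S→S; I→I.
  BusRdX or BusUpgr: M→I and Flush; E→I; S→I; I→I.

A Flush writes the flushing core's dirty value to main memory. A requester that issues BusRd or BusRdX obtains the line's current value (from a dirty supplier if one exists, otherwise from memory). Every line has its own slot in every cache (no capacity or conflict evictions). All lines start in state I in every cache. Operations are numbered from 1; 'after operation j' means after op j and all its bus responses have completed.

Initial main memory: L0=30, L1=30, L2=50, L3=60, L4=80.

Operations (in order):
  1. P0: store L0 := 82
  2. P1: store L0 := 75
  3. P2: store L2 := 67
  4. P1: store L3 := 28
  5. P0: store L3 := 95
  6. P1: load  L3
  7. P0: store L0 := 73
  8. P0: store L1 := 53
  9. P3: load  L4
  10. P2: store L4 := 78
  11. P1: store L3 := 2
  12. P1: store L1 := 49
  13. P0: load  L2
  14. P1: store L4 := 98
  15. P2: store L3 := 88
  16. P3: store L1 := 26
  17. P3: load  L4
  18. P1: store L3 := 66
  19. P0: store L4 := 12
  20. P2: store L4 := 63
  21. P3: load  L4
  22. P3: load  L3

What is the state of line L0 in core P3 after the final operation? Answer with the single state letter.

state = I

[1] P0: store L0 := 82 | P0:M(82), P1:I, P2:I, P3:I | bus: BusRdX
[2] P1: store L0 := 75 | P0:I, P1:M(75), P2:I, P3:I | bus: BusRdX,Flush
[3] P2: store L2 := 67 | P0:I, P1:I, P2:M(67), P3:I | bus: BusRdX
[4] P1: store L3 := 28 | P0:I, P1:M(28), P2:I, P3:I | bus: BusRdX
[5] P0: store L3 := 95 | P0:M(95), P1:I, P2:I, P3:I | bus: BusRdX,Flush
[6] P1: load  L3 | P0:S(95), P1:S(95), P2:I, P3:I | bus: BusRd,Flush
[7] P0: store L0 := 73 | P0:M(73), P1:I, P2:I, P3:I | bus: BusRdX,Flush
[8] P0: store L1 := 53 | P0:M(53), P1:I, P2:I, P3:I | bus: BusRdX
[9] P3: load  L4 | P0:I, P1:I, P2:I, P3:E(80) | bus: BusRd
[10] P2: store L4 := 78 | P0:I, P1:I, P2:M(78), P3:I | bus: BusRdX
[11] P1: store L3 := 2 | P0:I, P1:M(2), P2:I, P3:I | bus: BusUpgr
[12] P1: store L1 := 49 | P0:I, P1:M(49), P2:I, P3:I | bus: BusRdX,Flush
[13] P0: load  L2 | P0:S(67), P1:I, P2:S(67), P3:I | bus: BusRd,Flush
[14] P1: store L4 := 98 | P0:I, P1:M(98), P2:I, P3:I | bus: BusRdX,Flush
[15] P2: store L3 := 88 | P0:I, P1:I, P2:M(88), P3:I | bus: BusRdX,Flush
[16] P3: store L1 := 26 | P0:I, P1:I, P2:I, P3:M(26) | bus: BusRdX,Flush
[17] P3: load  L4 | P0:I, P1:S(98), P2:I, P3:S(98) | bus: BusRd,Flush
[18] P1: store L3 := 66 | P0:I, P1:M(66), P2:I, P3:I | bus: BusRdX,Flush
[19] P0: store L4 := 12 | P0:M(12), P1:I, P2:I, P3:I | bus: BusRdX
[20] P2: store L4 := 63 | P0:I, P1:I, P2:M(63), P3:I | bus: BusRdX,Flush
[21] P3: load  L4 | P0:I, P1:I, P2:S(63), P3:S(63) | bus: BusRd,Flush
[22] P3: load  L3 | P0:I, P1:S(66), P2:I, P3:S(66) | bus: BusRd,Flush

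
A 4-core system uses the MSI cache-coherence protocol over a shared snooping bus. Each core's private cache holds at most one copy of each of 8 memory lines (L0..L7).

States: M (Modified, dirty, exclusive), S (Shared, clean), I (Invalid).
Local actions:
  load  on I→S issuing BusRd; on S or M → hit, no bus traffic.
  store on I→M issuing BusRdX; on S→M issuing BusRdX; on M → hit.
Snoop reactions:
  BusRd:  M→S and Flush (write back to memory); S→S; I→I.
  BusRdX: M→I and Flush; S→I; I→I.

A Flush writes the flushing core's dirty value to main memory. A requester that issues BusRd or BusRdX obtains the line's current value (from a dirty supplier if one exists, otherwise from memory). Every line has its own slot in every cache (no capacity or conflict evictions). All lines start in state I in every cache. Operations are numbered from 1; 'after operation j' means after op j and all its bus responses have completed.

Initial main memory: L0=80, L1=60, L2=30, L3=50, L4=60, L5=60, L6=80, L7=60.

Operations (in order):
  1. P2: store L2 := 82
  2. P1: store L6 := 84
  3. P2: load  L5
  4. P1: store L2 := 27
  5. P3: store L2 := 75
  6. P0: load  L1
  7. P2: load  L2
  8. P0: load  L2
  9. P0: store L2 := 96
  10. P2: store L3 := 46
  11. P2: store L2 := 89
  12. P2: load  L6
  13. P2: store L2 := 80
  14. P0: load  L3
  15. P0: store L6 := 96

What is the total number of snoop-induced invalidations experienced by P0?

invalidations = 1

[1] P2: store L2 := 82 | P0:I, P1:I, P2:M(82), P3:I | bus: BusRdX
[2] P1: store L6 := 84 | P0:I, P1:M(84), P2:I, P3:I | bus: BusRdX
[3] P2: load  L5 | P0:I, P1:I, P2:S(60), P3:I | bus: BusRd
[4] P1: store L2 := 27 | P0:I, P1:M(27), P2:I, P3:I | bus: BusRdX,Flush
[5] P3: store L2 := 75 | P0:I, P1:I, P2:I, P3:M(75) | bus: BusRdX,Flush
[6] P0: load  L1 | P0:S(60), P1:I, P2:I, P3:I | bus: BusRd
[7] P2: load  L2 | P0:I, P1:I, P2:S(75), P3:S(75) | bus: BusRd,Flush
[8] P0: load  L2 | P0:S(75), P1:I, P2:S(75), P3:S(75) | bus: BusRd
[9] P0: store L2 := 96 | P0:M(96), P1:I, P2:I, P3:I | bus: BusRdX
[10] P2: store L3 := 46 | P0:I, P1:I, P2:M(46), P3:I | bus: BusRdX
[11] P2: store L2 := 89 | P0:I, P1:I, P2:M(89), P3:I | bus: BusRdX,Flush
[12] P2: load  L6 | P0:I, P1:S(84), P2:S(84), P3:I | bus: BusRd,Flush
[13] P2: store L2 := 80 | P0:I, P1:I, P2:M(80), P3:I | bus: none
[14] P0: load  L3 | P0:S(46), P1:I, P2:S(46), P3:I | bus: BusRd,Flush
[15] P0: store L6 := 96 | P0:M(96), P1:I, P2:I, P3:I | bus: BusRdX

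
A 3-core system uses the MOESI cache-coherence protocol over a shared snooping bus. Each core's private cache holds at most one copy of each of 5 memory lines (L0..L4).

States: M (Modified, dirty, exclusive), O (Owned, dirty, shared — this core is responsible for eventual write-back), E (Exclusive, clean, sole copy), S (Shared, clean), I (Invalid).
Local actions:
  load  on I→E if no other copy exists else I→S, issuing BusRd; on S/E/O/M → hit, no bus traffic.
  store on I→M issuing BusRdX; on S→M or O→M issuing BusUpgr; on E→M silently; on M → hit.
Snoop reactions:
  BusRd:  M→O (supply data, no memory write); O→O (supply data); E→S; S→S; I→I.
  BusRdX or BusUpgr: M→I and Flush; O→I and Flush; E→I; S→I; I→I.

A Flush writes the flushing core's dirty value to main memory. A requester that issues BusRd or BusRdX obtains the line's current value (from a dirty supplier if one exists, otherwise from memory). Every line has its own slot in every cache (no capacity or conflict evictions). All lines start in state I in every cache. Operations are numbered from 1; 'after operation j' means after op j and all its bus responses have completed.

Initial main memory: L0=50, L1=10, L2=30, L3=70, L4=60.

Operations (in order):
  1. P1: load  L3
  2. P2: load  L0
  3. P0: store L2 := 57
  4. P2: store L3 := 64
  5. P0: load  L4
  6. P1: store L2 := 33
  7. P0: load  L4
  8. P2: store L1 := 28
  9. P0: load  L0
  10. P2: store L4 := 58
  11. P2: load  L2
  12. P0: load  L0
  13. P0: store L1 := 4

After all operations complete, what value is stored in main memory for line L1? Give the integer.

[1] P1: load  L3 | P0:I, P1:E(70), P2:I | bus: BusRd
[2] P2: load  L0 | P0:I, P1:I, P2:E(50) | bus: BusRd
[3] P0: store L2 := 57 | P0:M(57), P1:I, P2:I | bus: BusRdX
[4] P2: store L3 := 64 | P0:I, P1:I, P2:M(64) | bus: BusRdX
[5] P0: load  L4 | P0:E(60), P1:I, P2:I | bus: BusRd
[6] P1: store L2 := 33 | P0:I, P1:M(33), P2:I | bus: BusRdX,Flush
[7] P0: load  L4 | P0:E(60), P1:I, P2:I | bus: none
[8] P2: store L1 := 28 | P0:I, P1:I, P2:M(28) | bus: BusRdX
[9] P0: load  L0 | P0:S(50), P1:I, P2:S(50) | bus: BusRd
[10] P2: store L4 := 58 | P0:I, P1:I, P2:M(58) | bus: BusRdX
[11] P2: load  L2 | P0:I, P1:O(33), P2:S(33) | bus: BusRd
[12] P0: load  L0 | P0:S(50), P1:I, P2:S(50) | bus: none
[13] P0: store L1 := 4 | P0:M(4), P1:I, P2:I | bus: BusRdX,Flush

memory[L1] = 28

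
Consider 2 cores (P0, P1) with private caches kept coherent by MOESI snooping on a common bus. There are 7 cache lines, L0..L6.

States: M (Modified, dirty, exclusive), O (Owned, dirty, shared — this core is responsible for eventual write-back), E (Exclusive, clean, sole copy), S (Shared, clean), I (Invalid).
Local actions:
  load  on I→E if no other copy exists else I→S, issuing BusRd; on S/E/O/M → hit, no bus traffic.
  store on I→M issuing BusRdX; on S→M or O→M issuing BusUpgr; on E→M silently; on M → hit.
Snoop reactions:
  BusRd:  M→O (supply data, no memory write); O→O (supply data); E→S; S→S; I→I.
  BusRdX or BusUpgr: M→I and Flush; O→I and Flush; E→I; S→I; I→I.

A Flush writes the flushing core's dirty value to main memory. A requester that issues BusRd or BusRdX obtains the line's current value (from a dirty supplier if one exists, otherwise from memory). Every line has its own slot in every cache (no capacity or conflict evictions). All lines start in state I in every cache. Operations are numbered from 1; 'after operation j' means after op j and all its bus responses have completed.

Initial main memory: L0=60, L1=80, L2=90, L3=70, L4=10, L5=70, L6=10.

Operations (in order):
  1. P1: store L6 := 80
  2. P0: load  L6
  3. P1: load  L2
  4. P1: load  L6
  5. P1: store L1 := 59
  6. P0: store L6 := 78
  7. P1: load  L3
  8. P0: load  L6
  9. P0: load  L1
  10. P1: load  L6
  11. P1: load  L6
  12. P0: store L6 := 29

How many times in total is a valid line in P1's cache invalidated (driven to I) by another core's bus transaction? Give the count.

invalidations = 2

step 1: P1: store L6 := 80  ⟶  IM  (L6)  txn=BusRdX  M[L6]=10
step 2: P0: load  L6  ⟶  SO  (L6)  txn=BusRd  M[L6]=10
step 3: P1: load  L2  ⟶  IE  (L2)  txn=BusRd  M[L2]=90
step 4: P1: load  L6  ⟶  SO  (L6)  txn=∅  M[L6]=10
step 5: P1: store L1 := 59  ⟶  IM  (L1)  txn=BusRdX  M[L1]=80
step 6: P0: store L6 := 78  ⟶  MI  (L6)  txn=BusUpgr+Flush  M[L6]=80
step 7: P1: load  L3  ⟶  IE  (L3)  txn=BusRd  M[L3]=70
step 8: P0: load  L6  ⟶  MI  (L6)  txn=∅  M[L6]=80
step 9: P0: load  L1  ⟶  SO  (L1)  txn=BusRd  M[L1]=80
step 10: P1: load  L6  ⟶  OS  (L6)  txn=BusRd  M[L6]=80
step 11: P1: load  L6  ⟶  OS  (L6)  txn=∅  M[L6]=80
step 12: P0: store L6 := 29  ⟶  MI  (L6)  txn=BusUpgr  M[L6]=80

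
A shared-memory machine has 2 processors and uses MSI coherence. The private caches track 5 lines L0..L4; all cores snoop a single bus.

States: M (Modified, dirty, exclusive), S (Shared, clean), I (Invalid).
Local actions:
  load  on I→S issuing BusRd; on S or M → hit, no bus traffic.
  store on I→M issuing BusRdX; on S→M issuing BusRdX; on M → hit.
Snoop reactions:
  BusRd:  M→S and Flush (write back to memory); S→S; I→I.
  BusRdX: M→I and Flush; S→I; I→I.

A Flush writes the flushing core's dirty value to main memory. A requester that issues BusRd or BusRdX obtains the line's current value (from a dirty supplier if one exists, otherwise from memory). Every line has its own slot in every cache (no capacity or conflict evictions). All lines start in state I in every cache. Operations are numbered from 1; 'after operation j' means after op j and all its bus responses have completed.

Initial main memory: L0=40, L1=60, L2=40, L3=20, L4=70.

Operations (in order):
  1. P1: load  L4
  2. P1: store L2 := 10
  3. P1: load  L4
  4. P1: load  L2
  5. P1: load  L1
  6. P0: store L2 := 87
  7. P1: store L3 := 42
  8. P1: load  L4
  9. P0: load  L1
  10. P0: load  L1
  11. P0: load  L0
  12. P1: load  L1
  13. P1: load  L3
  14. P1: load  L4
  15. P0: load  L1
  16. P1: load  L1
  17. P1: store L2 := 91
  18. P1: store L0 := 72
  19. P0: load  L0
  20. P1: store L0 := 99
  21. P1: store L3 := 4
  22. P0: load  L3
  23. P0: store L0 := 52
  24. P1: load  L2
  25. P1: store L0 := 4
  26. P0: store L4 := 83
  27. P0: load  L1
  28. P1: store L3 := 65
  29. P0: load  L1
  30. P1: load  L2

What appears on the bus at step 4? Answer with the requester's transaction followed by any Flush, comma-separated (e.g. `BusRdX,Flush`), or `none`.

bus = none

[1] P1: load  L4 | P0:I, P1:S(70) | bus: BusRd
[2] P1: store L2 := 10 | P0:I, P1:M(10) | bus: BusRdX
[3] P1: load  L4 | P0:I, P1:S(70) | bus: none
[4] P1: load  L2 | P0:I, P1:M(10) | bus: none
[5] P1: load  L1 | P0:I, P1:S(60) | bus: BusRd
[6] P0: store L2 := 87 | P0:M(87), P1:I | bus: BusRdX,Flush
[7] P1: store L3 := 42 | P0:I, P1:M(42) | bus: BusRdX
[8] P1: load  L4 | P0:I, P1:S(70) | bus: none
[9] P0: load  L1 | P0:S(60), P1:S(60) | bus: BusRd
[10] P0: load  L1 | P0:S(60), P1:S(60) | bus: none
[11] P0: load  L0 | P0:S(40), P1:I | bus: BusRd
[12] P1: load  L1 | P0:S(60), P1:S(60) | bus: none
[13] P1: load  L3 | P0:I, P1:M(42) | bus: none
[14] P1: load  L4 | P0:I, P1:S(70) | bus: none
[15] P0: load  L1 | P0:S(60), P1:S(60) | bus: none
[16] P1: load  L1 | P0:S(60), P1:S(60) | bus: none
[17] P1: store L2 := 91 | P0:I, P1:M(91) | bus: BusRdX,Flush
[18] P1: store L0 := 72 | P0:I, P1:M(72) | bus: BusRdX
[19] P0: load  L0 | P0:S(72), P1:S(72) | bus: BusRd,Flush
[20] P1: store L0 := 99 | P0:I, P1:M(99) | bus: BusRdX
[21] P1: store L3 := 4 | P0:I, P1:M(4) | bus: none
[22] P0: load  L3 | P0:S(4), P1:S(4) | bus: BusRd,Flush
[23] P0: store L0 := 52 | P0:M(52), P1:I | bus: BusRdX,Flush
[24] P1: load  L2 | P0:I, P1:M(91) | bus: none
[25] P1: store L0 := 4 | P0:I, P1:M(4) | bus: BusRdX,Flush
[26] P0: store L4 := 83 | P0:M(83), P1:I | bus: BusRdX
[27] P0: load  L1 | P0:S(60), P1:S(60) | bus: none
[28] P1: store L3 := 65 | P0:I, P1:M(65) | bus: BusRdX
[29] P0: load  L1 | P0:S(60), P1:S(60) | bus: none
[30] P1: load  L2 | P0:I, P1:M(91) | bus: none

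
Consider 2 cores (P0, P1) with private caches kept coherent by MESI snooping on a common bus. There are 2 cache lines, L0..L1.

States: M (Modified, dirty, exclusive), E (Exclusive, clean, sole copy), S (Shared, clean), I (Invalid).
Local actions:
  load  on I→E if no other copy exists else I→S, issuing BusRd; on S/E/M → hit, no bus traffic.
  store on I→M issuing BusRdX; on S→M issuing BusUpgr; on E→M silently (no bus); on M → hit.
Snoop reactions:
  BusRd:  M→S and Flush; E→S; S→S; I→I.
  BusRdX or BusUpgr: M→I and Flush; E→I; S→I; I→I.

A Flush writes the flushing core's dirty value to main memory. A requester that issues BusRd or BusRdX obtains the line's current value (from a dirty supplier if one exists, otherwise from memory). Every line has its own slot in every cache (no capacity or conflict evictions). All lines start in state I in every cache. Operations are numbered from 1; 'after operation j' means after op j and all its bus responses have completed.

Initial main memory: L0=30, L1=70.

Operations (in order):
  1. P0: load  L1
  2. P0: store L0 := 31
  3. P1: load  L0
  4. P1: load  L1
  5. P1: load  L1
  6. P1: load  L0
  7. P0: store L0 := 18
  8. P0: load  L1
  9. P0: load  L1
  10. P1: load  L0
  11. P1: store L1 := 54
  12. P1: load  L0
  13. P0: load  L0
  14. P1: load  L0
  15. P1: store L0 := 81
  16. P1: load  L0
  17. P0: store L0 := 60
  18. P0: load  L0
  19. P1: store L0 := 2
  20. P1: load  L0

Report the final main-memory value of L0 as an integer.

memory[L0] = 60

step 1: P0: load  L1  ⟶  EI  (L1)  txn=BusRd  M[L1]=70
step 2: P0: store L0 := 31  ⟶  MI  (L0)  txn=BusRdX  M[L0]=30
step 3: P1: load  L0  ⟶  SS  (L0)  txn=BusRd+Flush  M[L0]=31
step 4: P1: load  L1  ⟶  SS  (L1)  txn=BusRd  M[L1]=70
step 5: P1: load  L1  ⟶  SS  (L1)  txn=∅  M[L1]=70
step 6: P1: load  L0  ⟶  SS  (L0)  txn=∅  M[L0]=31
step 7: P0: store L0 := 18  ⟶  MI  (L0)  txn=BusUpgr  M[L0]=31
step 8: P0: load  L1  ⟶  SS  (L1)  txn=∅  M[L1]=70
step 9: P0: load  L1  ⟶  SS  (L1)  txn=∅  M[L1]=70
step 10: P1: load  L0  ⟶  SS  (L0)  txn=BusRd+Flush  M[L0]=18
step 11: P1: store L1 := 54  ⟶  IM  (L1)  txn=BusUpgr  M[L1]=70
step 12: P1: load  L0  ⟶  SS  (L0)  txn=∅  M[L0]=18
step 13: P0: load  L0  ⟶  SS  (L0)  txn=∅  M[L0]=18
step 14: P1: load  L0  ⟶  SS  (L0)  txn=∅  M[L0]=18
step 15: P1: store L0 := 81  ⟶  IM  (L0)  txn=BusUpgr  M[L0]=18
step 16: P1: load  L0  ⟶  IM  (L0)  txn=∅  M[L0]=18
step 17: P0: store L0 := 60  ⟶  MI  (L0)  txn=BusRdX+Flush  M[L0]=81
step 18: P0: load  L0  ⟶  MI  (L0)  txn=∅  M[L0]=81
step 19: P1: store L0 := 2  ⟶  IM  (L0)  txn=BusRdX+Flush  M[L0]=60
step 20: P1: load  L0  ⟶  IM  (L0)  txn=∅  M[L0]=60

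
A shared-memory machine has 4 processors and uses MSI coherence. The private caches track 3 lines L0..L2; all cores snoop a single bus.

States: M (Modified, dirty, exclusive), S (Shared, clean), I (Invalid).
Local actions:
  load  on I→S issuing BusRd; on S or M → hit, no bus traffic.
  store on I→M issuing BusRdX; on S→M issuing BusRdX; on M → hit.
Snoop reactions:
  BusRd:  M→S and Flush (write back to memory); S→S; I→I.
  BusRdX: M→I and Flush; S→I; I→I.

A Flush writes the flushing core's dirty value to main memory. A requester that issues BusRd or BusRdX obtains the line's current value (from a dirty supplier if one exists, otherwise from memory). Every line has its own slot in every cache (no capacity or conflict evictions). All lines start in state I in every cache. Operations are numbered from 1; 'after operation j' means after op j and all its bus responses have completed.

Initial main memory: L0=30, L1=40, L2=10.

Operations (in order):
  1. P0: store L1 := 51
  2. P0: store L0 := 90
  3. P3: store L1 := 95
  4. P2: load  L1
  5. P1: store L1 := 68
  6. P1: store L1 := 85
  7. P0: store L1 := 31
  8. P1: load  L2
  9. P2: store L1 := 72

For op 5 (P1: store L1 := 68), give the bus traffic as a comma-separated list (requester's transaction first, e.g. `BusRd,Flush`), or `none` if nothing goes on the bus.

bus = BusRdX

1. P0: store L1 := 51  bus=[BusRdX]  L1: P0=M P1=I P2=I P3=I  mem[L1]=40
2. P0: store L0 := 90  bus=[BusRdX]  L0: P0=M P1=I P2=I P3=I  mem[L0]=30
3. P3: store L1 := 95  bus=[BusRdX,Flush]  L1: P0=I P1=I P2=I P3=M  mem[L1]=51
4. P2: load  L1  bus=[BusRd,Flush]  L1: P0=I P1=I P2=S P3=S  mem[L1]=95
5. P1: store L1 := 68  bus=[BusRdX]  L1: P0=I P1=M P2=I P3=I  mem[L1]=95
6. P1: store L1 := 85  bus=[-]  L1: P0=I P1=M P2=I P3=I  mem[L1]=95
7. P0: store L1 := 31  bus=[BusRdX,Flush]  L1: P0=M P1=I P2=I P3=I  mem[L1]=85
8. P1: load  L2  bus=[BusRd]  L2: P0=I P1=S P2=I P3=I  mem[L2]=10
9. P2: store L1 := 72  bus=[BusRdX,Flush]  L1: P0=I P1=I P2=M P3=I  mem[L1]=31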